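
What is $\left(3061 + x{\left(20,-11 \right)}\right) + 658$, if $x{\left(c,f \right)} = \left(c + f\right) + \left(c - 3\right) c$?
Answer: $4068$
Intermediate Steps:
$x{\left(c,f \right)} = c + f + c \left(-3 + c\right)$ ($x{\left(c,f \right)} = \left(c + f\right) + \left(-3 + c\right) c = \left(c + f\right) + c \left(-3 + c\right) = c + f + c \left(-3 + c\right)$)
$\left(3061 + x{\left(20,-11 \right)}\right) + 658 = \left(3061 - \left(51 - 400\right)\right) + 658 = \left(3061 - -349\right) + 658 = \left(3061 + 349\right) + 658 = 3410 + 658 = 4068$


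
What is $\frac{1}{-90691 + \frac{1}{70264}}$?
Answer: $- \frac{70264}{6372312423} \approx -1.1026 \cdot 10^{-5}$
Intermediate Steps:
$\frac{1}{-90691 + \frac{1}{70264}} = \frac{1}{- \frac{6372312423}{70264}} = - \frac{70264}{6372312423}$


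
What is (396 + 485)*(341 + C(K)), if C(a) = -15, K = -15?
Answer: 287206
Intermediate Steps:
(396 + 485)*(341 + C(K)) = (396 + 485)*(341 - 15) = 881*326 = 287206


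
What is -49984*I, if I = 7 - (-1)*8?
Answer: -749760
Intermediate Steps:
I = 15 (I = 7 - 1*(-8) = 7 + 8 = 15)
-49984*I = -49984*15 = -749760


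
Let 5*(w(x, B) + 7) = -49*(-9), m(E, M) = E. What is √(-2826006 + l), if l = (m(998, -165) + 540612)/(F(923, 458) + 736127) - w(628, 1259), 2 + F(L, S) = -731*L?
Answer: I*√66614796051332230/153530 ≈ 1681.1*I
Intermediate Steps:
F(L, S) = -2 - 731*L
w(x, B) = 406/5 (w(x, B) = -7 + (-49*(-9))/5 = -7 + (⅕)*441 = -7 + 441/5 = 406/5)
l = -11112611/153530 (l = (998 + 540612)/((-2 - 731*923) + 736127) - 1*406/5 = 541610/((-2 - 674713) + 736127) - 406/5 = 541610/(-674715 + 736127) - 406/5 = 541610/61412 - 406/5 = 541610*(1/61412) - 406/5 = 270805/30706 - 406/5 = -11112611/153530 ≈ -72.381)
√(-2826006 + l) = √(-2826006 - 11112611/153530) = √(-433887813791/153530) = I*√66614796051332230/153530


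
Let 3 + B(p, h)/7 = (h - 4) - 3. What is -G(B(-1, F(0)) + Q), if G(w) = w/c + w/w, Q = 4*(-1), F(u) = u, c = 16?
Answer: 29/8 ≈ 3.6250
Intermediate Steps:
Q = -4
B(p, h) = -70 + 7*h (B(p, h) = -21 + 7*((h - 4) - 3) = -21 + 7*((-4 + h) - 3) = -21 + 7*(-7 + h) = -21 + (-49 + 7*h) = -70 + 7*h)
G(w) = 1 + w/16 (G(w) = w/16 + w/w = w*(1/16) + 1 = w/16 + 1 = 1 + w/16)
-G(B(-1, F(0)) + Q) = -(1 + ((-70 + 7*0) - 4)/16) = -(1 + ((-70 + 0) - 4)/16) = -(1 + (-70 - 4)/16) = -(1 + (1/16)*(-74)) = -(1 - 37/8) = -1*(-29/8) = 29/8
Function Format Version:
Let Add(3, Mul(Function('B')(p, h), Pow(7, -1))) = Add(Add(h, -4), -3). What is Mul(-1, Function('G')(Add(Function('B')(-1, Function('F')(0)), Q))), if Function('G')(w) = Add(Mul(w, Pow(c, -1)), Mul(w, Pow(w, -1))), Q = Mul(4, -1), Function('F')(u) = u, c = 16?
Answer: Rational(29, 8) ≈ 3.6250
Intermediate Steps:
Q = -4
Function('B')(p, h) = Add(-70, Mul(7, h)) (Function('B')(p, h) = Add(-21, Mul(7, Add(Add(h, -4), -3))) = Add(-21, Mul(7, Add(Add(-4, h), -3))) = Add(-21, Mul(7, Add(-7, h))) = Add(-21, Add(-49, Mul(7, h))) = Add(-70, Mul(7, h)))
Function('G')(w) = Add(1, Mul(Rational(1, 16), w)) (Function('G')(w) = Add(Mul(w, Pow(16, -1)), Mul(w, Pow(w, -1))) = Add(Mul(w, Rational(1, 16)), 1) = Add(Mul(Rational(1, 16), w), 1) = Add(1, Mul(Rational(1, 16), w)))
Mul(-1, Function('G')(Add(Function('B')(-1, Function('F')(0)), Q))) = Mul(-1, Add(1, Mul(Rational(1, 16), Add(Add(-70, Mul(7, 0)), -4)))) = Mul(-1, Add(1, Mul(Rational(1, 16), Add(Add(-70, 0), -4)))) = Mul(-1, Add(1, Mul(Rational(1, 16), Add(-70, -4)))) = Mul(-1, Add(1, Mul(Rational(1, 16), -74))) = Mul(-1, Add(1, Rational(-37, 8))) = Mul(-1, Rational(-29, 8)) = Rational(29, 8)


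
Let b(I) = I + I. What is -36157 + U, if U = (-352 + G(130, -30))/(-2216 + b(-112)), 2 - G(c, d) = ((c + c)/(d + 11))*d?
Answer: -167622407/4636 ≈ -36157.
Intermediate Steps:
b(I) = 2*I
G(c, d) = 2 - 2*c*d/(11 + d) (G(c, d) = 2 - (c + c)/(d + 11)*d = 2 - (2*c)/(11 + d)*d = 2 - 2*c/(11 + d)*d = 2 - 2*c*d/(11 + d))
U = 1445/4636 (U = (-352 + 2*(11 - 30 - 1*130*(-30))/(11 - 30))/(-2216 + 2*(-112)) = (-352 + 2*(11 - 30 + 3900)/(-19))/(-2216 - 224) = (-352 + 2*(-1/19)*3881)/(-2440) = (-352 - 7762/19)*(-1/2440) = -14450/19*(-1/2440) = 1445/4636 ≈ 0.31169)
-36157 + U = -36157 + 1445/4636 = -167622407/4636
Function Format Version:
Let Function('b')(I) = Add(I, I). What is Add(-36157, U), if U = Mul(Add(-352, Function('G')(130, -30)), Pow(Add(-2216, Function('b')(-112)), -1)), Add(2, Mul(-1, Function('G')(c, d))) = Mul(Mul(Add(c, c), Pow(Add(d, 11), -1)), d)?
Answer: Rational(-167622407, 4636) ≈ -36157.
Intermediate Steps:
Function('b')(I) = Mul(2, I)
Function('G')(c, d) = Add(2, Mul(-2, c, d, Pow(Add(11, d), -1))) (Function('G')(c, d) = Add(2, Mul(-1, Mul(Mul(Add(c, c), Pow(Add(d, 11), -1)), d))) = Add(2, Mul(-1, Mul(Mul(Mul(2, c), Pow(Add(11, d), -1)), d))) = Add(2, Mul(-1, Mul(Mul(2, c, Pow(Add(11, d), -1)), d))) = Add(2, Mul(-1, Mul(2, c, d, Pow(Add(11, d), -1)))) = Add(2, Mul(-2, c, d, Pow(Add(11, d), -1))))
U = Rational(1445, 4636) (U = Mul(Add(-352, Mul(2, Pow(Add(11, -30), -1), Add(11, -30, Mul(-1, 130, -30)))), Pow(Add(-2216, Mul(2, -112)), -1)) = Mul(Add(-352, Mul(2, Pow(-19, -1), Add(11, -30, 3900))), Pow(Add(-2216, -224), -1)) = Mul(Add(-352, Mul(2, Rational(-1, 19), 3881)), Pow(-2440, -1)) = Mul(Add(-352, Rational(-7762, 19)), Rational(-1, 2440)) = Mul(Rational(-14450, 19), Rational(-1, 2440)) = Rational(1445, 4636) ≈ 0.31169)
Add(-36157, U) = Add(-36157, Rational(1445, 4636)) = Rational(-167622407, 4636)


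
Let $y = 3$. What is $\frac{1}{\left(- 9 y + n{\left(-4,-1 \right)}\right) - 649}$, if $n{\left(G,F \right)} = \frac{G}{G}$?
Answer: $- \frac{1}{675} \approx -0.0014815$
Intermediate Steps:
$n{\left(G,F \right)} = 1$
$\frac{1}{\left(- 9 y + n{\left(-4,-1 \right)}\right) - 649} = \frac{1}{\left(\left(-9\right) 3 + 1\right) - 649} = \frac{1}{\left(-27 + 1\right) - 649} = \frac{1}{-26 - 649} = \frac{1}{-675} = - \frac{1}{675}$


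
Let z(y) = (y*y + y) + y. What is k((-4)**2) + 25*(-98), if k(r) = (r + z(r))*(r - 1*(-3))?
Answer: 3326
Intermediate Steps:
z(y) = y**2 + 2*y (z(y) = (y**2 + y) + y = (y + y**2) + y = y**2 + 2*y)
k(r) = (3 + r)*(r + r*(2 + r)) (k(r) = (r + r*(2 + r))*(r - 1*(-3)) = (r + r*(2 + r))*(r + 3) = (r + r*(2 + r))*(3 + r) = (3 + r)*(r + r*(2 + r)))
k((-4)**2) + 25*(-98) = (-4)**2*(9 + ((-4)**2)**2 + 6*(-4)**2) + 25*(-98) = 16*(9 + 16**2 + 6*16) - 2450 = 16*(9 + 256 + 96) - 2450 = 16*361 - 2450 = 5776 - 2450 = 3326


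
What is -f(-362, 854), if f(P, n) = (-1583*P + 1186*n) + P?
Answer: -1585528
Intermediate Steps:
f(P, n) = -1582*P + 1186*n
-f(-362, 854) = -(-1582*(-362) + 1186*854) = -(572684 + 1012844) = -1*1585528 = -1585528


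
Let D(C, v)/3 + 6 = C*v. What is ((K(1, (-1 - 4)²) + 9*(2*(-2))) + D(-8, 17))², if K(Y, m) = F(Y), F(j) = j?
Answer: 212521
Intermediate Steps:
K(Y, m) = Y
D(C, v) = -18 + 3*C*v (D(C, v) = -18 + 3*(C*v) = -18 + 3*C*v)
((K(1, (-1 - 4)²) + 9*(2*(-2))) + D(-8, 17))² = ((1 + 9*(2*(-2))) + (-18 + 3*(-8)*17))² = ((1 + 9*(-4)) + (-18 - 408))² = ((1 - 36) - 426)² = (-35 - 426)² = (-461)² = 212521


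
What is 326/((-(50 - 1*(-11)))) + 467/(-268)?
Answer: -115855/16348 ≈ -7.0868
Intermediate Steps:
326/((-(50 - 1*(-11)))) + 467/(-268) = 326/((-(50 + 11))) + 467*(-1/268) = 326/((-1*61)) - 467/268 = 326/(-61) - 467/268 = 326*(-1/61) - 467/268 = -326/61 - 467/268 = -115855/16348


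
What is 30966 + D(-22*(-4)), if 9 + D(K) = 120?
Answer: 31077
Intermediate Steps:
D(K) = 111 (D(K) = -9 + 120 = 111)
30966 + D(-22*(-4)) = 30966 + 111 = 31077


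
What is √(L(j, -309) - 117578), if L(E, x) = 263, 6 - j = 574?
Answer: 3*I*√13035 ≈ 342.51*I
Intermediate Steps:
j = -568 (j = 6 - 1*574 = 6 - 574 = -568)
√(L(j, -309) - 117578) = √(263 - 117578) = √(-117315) = 3*I*√13035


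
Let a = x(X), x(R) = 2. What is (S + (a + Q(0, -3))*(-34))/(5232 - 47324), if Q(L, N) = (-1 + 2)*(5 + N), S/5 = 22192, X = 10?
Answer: -27706/10523 ≈ -2.6329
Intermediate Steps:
S = 110960 (S = 5*22192 = 110960)
a = 2
Q(L, N) = 5 + N (Q(L, N) = 1*(5 + N) = 5 + N)
(S + (a + Q(0, -3))*(-34))/(5232 - 47324) = (110960 + (2 + (5 - 3))*(-34))/(5232 - 47324) = (110960 + (2 + 2)*(-34))/(-42092) = (110960 + 4*(-34))*(-1/42092) = (110960 - 136)*(-1/42092) = 110824*(-1/42092) = -27706/10523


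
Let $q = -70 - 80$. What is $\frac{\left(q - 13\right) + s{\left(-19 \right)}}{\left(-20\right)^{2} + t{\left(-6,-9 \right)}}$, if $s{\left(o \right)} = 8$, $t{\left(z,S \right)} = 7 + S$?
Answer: $- \frac{155}{398} \approx -0.38945$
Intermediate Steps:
$q = -150$
$\frac{\left(q - 13\right) + s{\left(-19 \right)}}{\left(-20\right)^{2} + t{\left(-6,-9 \right)}} = \frac{\left(-150 - 13\right) + 8}{\left(-20\right)^{2} + \left(7 - 9\right)} = \frac{\left(-150 - 13\right) + 8}{400 - 2} = \frac{-163 + 8}{398} = \left(-155\right) \frac{1}{398} = - \frac{155}{398}$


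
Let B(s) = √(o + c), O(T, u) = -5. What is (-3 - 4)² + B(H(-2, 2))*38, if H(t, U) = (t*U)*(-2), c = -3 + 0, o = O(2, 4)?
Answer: 49 + 76*I*√2 ≈ 49.0 + 107.48*I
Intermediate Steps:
o = -5
c = -3
H(t, U) = -2*U*t (H(t, U) = (U*t)*(-2) = -2*U*t)
B(s) = 2*I*√2 (B(s) = √(-5 - 3) = √(-8) = 2*I*√2)
(-3 - 4)² + B(H(-2, 2))*38 = (-3 - 4)² + (2*I*√2)*38 = (-7)² + 76*I*√2 = 49 + 76*I*√2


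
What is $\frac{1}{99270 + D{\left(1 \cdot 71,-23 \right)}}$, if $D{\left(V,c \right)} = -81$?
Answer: $\frac{1}{99189} \approx 1.0082 \cdot 10^{-5}$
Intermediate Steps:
$\frac{1}{99270 + D{\left(1 \cdot 71,-23 \right)}} = \frac{1}{99270 - 81} = \frac{1}{99189}$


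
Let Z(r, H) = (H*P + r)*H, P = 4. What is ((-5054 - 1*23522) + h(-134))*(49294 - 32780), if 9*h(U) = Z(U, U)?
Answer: -2764509656/9 ≈ -3.0717e+8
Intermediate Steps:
Z(r, H) = H*(r + 4*H) (Z(r, H) = (H*4 + r)*H = (4*H + r)*H = (r + 4*H)*H = H*(r + 4*H))
h(U) = 5*U²/9 (h(U) = (U*(U + 4*U))/9 = (U*(5*U))/9 = (5*U²)/9 = 5*U²/9)
((-5054 - 1*23522) + h(-134))*(49294 - 32780) = ((-5054 - 1*23522) + (5/9)*(-134)²)*(49294 - 32780) = ((-5054 - 23522) + (5/9)*17956)*16514 = (-28576 + 89780/9)*16514 = -167404/9*16514 = -2764509656/9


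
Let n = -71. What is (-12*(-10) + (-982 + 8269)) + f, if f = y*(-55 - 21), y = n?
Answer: 12803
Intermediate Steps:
y = -71
f = 5396 (f = -71*(-55 - 21) = -71*(-76) = 5396)
(-12*(-10) + (-982 + 8269)) + f = (-12*(-10) + (-982 + 8269)) + 5396 = (120 + 7287) + 5396 = 7407 + 5396 = 12803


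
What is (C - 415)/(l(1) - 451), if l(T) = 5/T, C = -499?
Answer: 457/223 ≈ 2.0493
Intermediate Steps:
(C - 415)/(l(1) - 451) = (-499 - 415)/(5/1 - 451) = -914/(5*1 - 451) = -914/(5 - 451) = -914/(-446) = -914*(-1/446) = 457/223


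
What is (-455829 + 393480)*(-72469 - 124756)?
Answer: 12296781525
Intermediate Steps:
(-455829 + 393480)*(-72469 - 124756) = -62349*(-197225) = 12296781525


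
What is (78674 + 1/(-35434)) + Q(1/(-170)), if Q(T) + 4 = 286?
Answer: 2797726903/35434 ≈ 78956.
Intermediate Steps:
Q(T) = 282 (Q(T) = -4 + 286 = 282)
(78674 + 1/(-35434)) + Q(1/(-170)) = (78674 + 1/(-35434)) + 282 = (78674 - 1/35434) + 282 = 2787734515/35434 + 282 = 2797726903/35434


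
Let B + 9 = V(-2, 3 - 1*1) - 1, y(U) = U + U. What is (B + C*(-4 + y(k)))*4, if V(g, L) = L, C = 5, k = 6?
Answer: 128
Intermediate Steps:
y(U) = 2*U
B = -8 (B = -9 + ((3 - 1*1) - 1) = -9 + ((3 - 1) - 1) = -9 + (2 - 1) = -9 + 1 = -8)
(B + C*(-4 + y(k)))*4 = (-8 + 5*(-4 + 2*6))*4 = (-8 + 5*(-4 + 12))*4 = (-8 + 5*8)*4 = (-8 + 40)*4 = 32*4 = 128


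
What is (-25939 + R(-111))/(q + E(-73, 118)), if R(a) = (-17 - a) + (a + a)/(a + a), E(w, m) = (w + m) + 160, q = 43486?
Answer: -25844/43691 ≈ -0.59152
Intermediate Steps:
E(w, m) = 160 + m + w (E(w, m) = (m + w) + 160 = 160 + m + w)
R(a) = -16 - a (R(a) = (-17 - a) + (2*a)/((2*a)) = (-17 - a) + (2*a)*(1/(2*a)) = (-17 - a) + 1 = -16 - a)
(-25939 + R(-111))/(q + E(-73, 118)) = (-25939 + (-16 - 1*(-111)))/(43486 + (160 + 118 - 73)) = (-25939 + (-16 + 111))/(43486 + 205) = (-25939 + 95)/43691 = -25844*1/43691 = -25844/43691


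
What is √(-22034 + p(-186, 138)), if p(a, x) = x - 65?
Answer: I*√21961 ≈ 148.19*I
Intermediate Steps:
p(a, x) = -65 + x
√(-22034 + p(-186, 138)) = √(-22034 + (-65 + 138)) = √(-22034 + 73) = √(-21961) = I*√21961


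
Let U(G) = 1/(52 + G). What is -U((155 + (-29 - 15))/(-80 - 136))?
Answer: -72/3707 ≈ -0.019423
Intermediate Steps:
-U((155 + (-29 - 15))/(-80 - 136)) = -1/(52 + (155 + (-29 - 15))/(-80 - 136)) = -1/(52 + (155 - 44)/(-216)) = -1/(52 + 111*(-1/216)) = -1/(52 - 37/72) = -1/3707/72 = -1*72/3707 = -72/3707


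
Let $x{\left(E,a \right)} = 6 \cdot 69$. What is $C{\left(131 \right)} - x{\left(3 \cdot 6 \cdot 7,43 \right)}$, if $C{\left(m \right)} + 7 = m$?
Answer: $-290$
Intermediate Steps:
$C{\left(m \right)} = -7 + m$
$x{\left(E,a \right)} = 414$
$C{\left(131 \right)} - x{\left(3 \cdot 6 \cdot 7,43 \right)} = \left(-7 + 131\right) - 414 = 124 - 414 = -290$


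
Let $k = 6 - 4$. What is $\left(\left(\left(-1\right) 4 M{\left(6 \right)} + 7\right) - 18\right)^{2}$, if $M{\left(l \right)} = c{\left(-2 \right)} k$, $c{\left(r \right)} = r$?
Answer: $25$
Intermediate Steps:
$k = 2$ ($k = 6 - 4 = 2$)
$M{\left(l \right)} = -4$ ($M{\left(l \right)} = \left(-2\right) 2 = -4$)
$\left(\left(\left(-1\right) 4 M{\left(6 \right)} + 7\right) - 18\right)^{2} = \left(\left(\left(-1\right) 4 \left(-4\right) + 7\right) - 18\right)^{2} = \left(\left(\left(-4\right) \left(-4\right) + 7\right) - 18\right)^{2} = \left(\left(16 + 7\right) - 18\right)^{2} = \left(23 - 18\right)^{2} = 5^{2} = 25$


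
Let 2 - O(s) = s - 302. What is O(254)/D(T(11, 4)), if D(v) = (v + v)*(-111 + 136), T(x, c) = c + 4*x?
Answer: 1/48 ≈ 0.020833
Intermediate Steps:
O(s) = 304 - s (O(s) = 2 - (s - 302) = 2 - (-302 + s) = 2 + (302 - s) = 304 - s)
D(v) = 50*v (D(v) = (2*v)*25 = 50*v)
O(254)/D(T(11, 4)) = (304 - 1*254)/((50*(4 + 4*11))) = (304 - 254)/((50*(4 + 44))) = 50/((50*48)) = 50/2400 = 50*(1/2400) = 1/48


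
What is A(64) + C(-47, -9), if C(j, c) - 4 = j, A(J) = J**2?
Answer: 4053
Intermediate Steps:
C(j, c) = 4 + j
A(64) + C(-47, -9) = 64**2 + (4 - 47) = 4096 - 43 = 4053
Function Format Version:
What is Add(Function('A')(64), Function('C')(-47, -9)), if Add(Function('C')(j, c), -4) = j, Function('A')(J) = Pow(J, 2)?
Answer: 4053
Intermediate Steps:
Function('C')(j, c) = Add(4, j)
Add(Function('A')(64), Function('C')(-47, -9)) = Add(Pow(64, 2), Add(4, -47)) = Add(4096, -43) = 4053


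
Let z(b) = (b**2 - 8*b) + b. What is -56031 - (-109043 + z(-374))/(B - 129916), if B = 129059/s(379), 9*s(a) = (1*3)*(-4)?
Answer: -50811074267/906841 ≈ -56031.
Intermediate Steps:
z(b) = b**2 - 7*b
s(a) = -4/3 (s(a) = ((1*3)*(-4))/9 = (3*(-4))/9 = (1/9)*(-12) = -4/3)
B = -387177/4 (B = 129059/(-4/3) = 129059*(-3/4) = -387177/4 ≈ -96794.)
-56031 - (-109043 + z(-374))/(B - 129916) = -56031 - (-109043 - 374*(-7 - 374))/(-387177/4 - 129916) = -56031 - (-109043 - 374*(-381))/(-906841/4) = -56031 - (-109043 + 142494)*(-4)/906841 = -56031 - 33451*(-4)/906841 = -56031 - 1*(-133804/906841) = -56031 + 133804/906841 = -50811074267/906841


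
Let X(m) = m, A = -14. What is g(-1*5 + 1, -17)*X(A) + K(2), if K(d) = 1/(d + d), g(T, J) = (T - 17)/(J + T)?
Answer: -55/4 ≈ -13.750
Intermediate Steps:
g(T, J) = (-17 + T)/(J + T)
K(d) = 1/(2*d)
g(-1*5 + 1, -17)*X(A) + K(2) = ((-17 + (-1*5 + 1))/(-17 + (-1*5 + 1)))*(-14) + (½)/2 = ((-17 + (-5 + 1))/(-17 + (-5 + 1)))*(-14) + (½)*(½) = ((-17 - 4)/(-17 - 4))*(-14) + ¼ = (-21/(-21))*(-14) + ¼ = -1/21*(-21)*(-14) + ¼ = 1*(-14) + ¼ = -14 + ¼ = -55/4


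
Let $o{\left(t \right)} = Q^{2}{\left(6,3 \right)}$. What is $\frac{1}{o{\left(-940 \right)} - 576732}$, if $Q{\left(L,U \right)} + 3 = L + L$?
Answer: $- \frac{1}{576651} \approx -1.7342 \cdot 10^{-6}$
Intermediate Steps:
$Q{\left(L,U \right)} = -3 + 2 L$ ($Q{\left(L,U \right)} = -3 + \left(L + L\right) = -3 + 2 L$)
$o{\left(t \right)} = 81$ ($o{\left(t \right)} = \left(-3 + 2 \cdot 6\right)^{2} = \left(-3 + 12\right)^{2} = 9^{2} = 81$)
$\frac{1}{o{\left(-940 \right)} - 576732} = \frac{1}{81 - 576732} = \frac{1}{-576651} = - \frac{1}{576651}$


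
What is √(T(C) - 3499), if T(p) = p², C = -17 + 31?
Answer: 3*I*√367 ≈ 57.472*I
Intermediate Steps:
C = 14
√(T(C) - 3499) = √(14² - 3499) = √(196 - 3499) = √(-3303) = 3*I*√367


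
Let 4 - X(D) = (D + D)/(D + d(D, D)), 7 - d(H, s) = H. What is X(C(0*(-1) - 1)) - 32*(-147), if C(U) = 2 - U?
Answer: 32950/7 ≈ 4707.1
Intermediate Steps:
d(H, s) = 7 - H
X(D) = 4 - 2*D/7 (X(D) = 4 - (D + D)/(D + (7 - D)) = 4 - 2*D/7)
X(C(0*(-1) - 1)) - 32*(-147) = (4 - 2*(2 - (0*(-1) - 1))/7) - 32*(-147) = (4 - 2*(2 - (0 - 1))/7) + 4704 = (4 - 2*(2 - 1*(-1))/7) + 4704 = (4 - 2*(2 + 1)/7) + 4704 = (4 - 2/7*3) + 4704 = (4 - 6/7) + 4704 = 22/7 + 4704 = 32950/7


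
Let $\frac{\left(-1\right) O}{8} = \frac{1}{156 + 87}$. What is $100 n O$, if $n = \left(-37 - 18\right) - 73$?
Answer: $\frac{102400}{243} \approx 421.4$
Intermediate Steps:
$O = - \frac{8}{243}$ ($O = - \frac{8}{156 + 87} = - \frac{8}{243} \approx -0.032922$)
$n = -128$ ($n = -55 - 73 = -128$)
$100 n O = 100 \left(-128\right) \left(- \frac{8}{243}\right) = \left(-12800\right) \left(- \frac{8}{243}\right) = \frac{102400}{243}$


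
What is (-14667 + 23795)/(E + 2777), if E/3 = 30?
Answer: 9128/2867 ≈ 3.1838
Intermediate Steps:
E = 90 (E = 3*30 = 90)
(-14667 + 23795)/(E + 2777) = (-14667 + 23795)/(90 + 2777) = 9128/2867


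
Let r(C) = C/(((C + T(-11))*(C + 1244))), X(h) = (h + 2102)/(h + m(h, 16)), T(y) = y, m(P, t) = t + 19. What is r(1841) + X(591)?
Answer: 3801154654/883528575 ≈ 4.3022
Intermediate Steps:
m(P, t) = 19 + t
X(h) = (2102 + h)/(35 + h) (X(h) = (h + 2102)/(h + (19 + 16)) = (2102 + h)/(h + 35) = (2102 + h)/(35 + h))
r(C) = C/((-11 + C)*(1244 + C)) (r(C) = C/(((C - 11)*(C + 1244))) = C/(((-11 + C)*(1244 + C))) = C*(1/((-11 + C)*(1244 + C))) = C/((-11 + C)*(1244 + C)))
r(1841) + X(591) = 1841/(-13684 + 1841**2 + 1233*1841) + (2102 + 591)/(35 + 591) = 1841/(-13684 + 3389281 + 2269953) + 2693/626 = 1841/5645550 + (1/626)*2693 = 1841*(1/5645550) + 2693/626 = 1841/5645550 + 2693/626 = 3801154654/883528575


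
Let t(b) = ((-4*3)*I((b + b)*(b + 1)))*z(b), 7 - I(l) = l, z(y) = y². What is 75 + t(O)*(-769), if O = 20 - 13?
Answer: -47477985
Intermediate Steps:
I(l) = 7 - l
O = 7
t(b) = b²*(-84 + 24*b*(1 + b)) (t(b) = ((-4*3)*(7 - (b + b)*(b + 1)))*b² = (-12*(7 - 2*b*(1 + b)))*b² = (-84 + 24*b*(1 + b))*b² = b²*(-84 + 24*b*(1 + b)))
75 + t(O)*(-769) = 75 + (7²*(-84 + 24*7*(1 + 7)))*(-769) = 75 + (49*(-84 + 24*7*8))*(-769) = 75 + (49*(-84 + 1344))*(-769) = 75 + (49*1260)*(-769) = 75 + 61740*(-769) = 75 - 47478060 = -47477985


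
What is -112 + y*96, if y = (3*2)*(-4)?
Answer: -2416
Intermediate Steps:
y = -24 (y = 6*(-4) = -24)
-112 + y*96 = -112 - 24*96 = -112 - 2304 = -2416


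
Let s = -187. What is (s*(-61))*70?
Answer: 798490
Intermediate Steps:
(s*(-61))*70 = -187*(-61)*70 = 11407*70 = 798490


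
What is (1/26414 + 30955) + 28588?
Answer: 1572768803/26414 ≈ 59543.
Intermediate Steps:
(1/26414 + 30955) + 28588 = 817645371/26414 + 28588 = 1572768803/26414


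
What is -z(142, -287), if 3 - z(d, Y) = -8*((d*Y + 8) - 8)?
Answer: 326029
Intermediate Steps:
z(d, Y) = 3 + 8*Y*d (z(d, Y) = 3 - (-8)*((d*Y + 8) - 8) = 3 - (-8)*((Y*d + 8) - 8) = 3 - (-8)*((8 + Y*d) - 8) = 3 - (-8)*Y*d = 3 + 8*Y*d)
-z(142, -287) = -(3 + 8*(-287)*142) = -(3 - 326032) = -1*(-326029) = 326029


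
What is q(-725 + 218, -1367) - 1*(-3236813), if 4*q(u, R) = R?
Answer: 12945885/4 ≈ 3.2365e+6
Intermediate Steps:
q(u, R) = R/4
q(-725 + 218, -1367) - 1*(-3236813) = (1/4)*(-1367) - 1*(-3236813) = -1367/4 + 3236813 = 12945885/4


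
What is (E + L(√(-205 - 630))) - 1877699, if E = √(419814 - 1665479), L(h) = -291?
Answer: -1877990 + I*√1245665 ≈ -1.878e+6 + 1116.1*I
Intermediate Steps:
E = I*√1245665 (E = √(-1245665) = I*√1245665 ≈ 1116.1*I)
(E + L(√(-205 - 630))) - 1877699 = (I*√1245665 - 291) - 1877699 = (-291 + I*√1245665) - 1877699 = -1877990 + I*√1245665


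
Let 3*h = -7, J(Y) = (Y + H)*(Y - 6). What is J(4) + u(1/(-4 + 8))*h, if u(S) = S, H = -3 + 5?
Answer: -151/12 ≈ -12.583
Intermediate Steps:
H = 2
J(Y) = (-6 + Y)*(2 + Y) (J(Y) = (Y + 2)*(Y - 6) = (2 + Y)*(-6 + Y) = (-6 + Y)*(2 + Y))
h = -7/3 (h = (⅓)*(-7) = -7/3 ≈ -2.3333)
J(4) + u(1/(-4 + 8))*h = (-12 + 4² - 4*4) - 7/3/(-4 + 8) = (-12 + 16 - 16) - 7/3/4 = -12 + (¼)*(-7/3) = -12 - 7/12 = -151/12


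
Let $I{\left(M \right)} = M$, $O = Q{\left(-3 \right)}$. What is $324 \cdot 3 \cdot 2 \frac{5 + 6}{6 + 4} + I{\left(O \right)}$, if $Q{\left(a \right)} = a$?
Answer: $\frac{10677}{5} \approx 2135.4$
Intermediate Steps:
$O = -3$
$324 \cdot 3 \cdot 2 \frac{5 + 6}{6 + 4} + I{\left(O \right)} = 324 \cdot 3 \cdot 2 \frac{5 + 6}{6 + 4} - 3 = 324 \cdot 6 \cdot \frac{11}{10} - 3 = 324 \cdot \frac{33}{5} - 3 = \frac{10692}{5} - 3 = \frac{10677}{5}$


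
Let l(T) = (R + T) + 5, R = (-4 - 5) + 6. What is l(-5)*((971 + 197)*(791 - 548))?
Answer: -851472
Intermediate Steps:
R = -3 (R = -9 + 6 = -3)
l(T) = 2 + T (l(T) = (-3 + T) + 5 = 2 + T)
l(-5)*((971 + 197)*(791 - 548)) = (2 - 5)*((971 + 197)*(791 - 548)) = -3504*243 = -3*283824 = -851472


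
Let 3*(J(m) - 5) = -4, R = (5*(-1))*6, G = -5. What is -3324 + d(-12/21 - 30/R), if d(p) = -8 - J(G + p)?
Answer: -10007/3 ≈ -3335.7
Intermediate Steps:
R = -30 (R = -5*6 = -30)
J(m) = 11/3 (J(m) = 5 + (⅓)*(-4) = 5 - 4/3 = 11/3)
d(p) = -35/3 (d(p) = -8 - 1*11/3 = -8 - 11/3 = -35/3)
-3324 + d(-12/21 - 30/R) = -3324 - 35/3 = -10007/3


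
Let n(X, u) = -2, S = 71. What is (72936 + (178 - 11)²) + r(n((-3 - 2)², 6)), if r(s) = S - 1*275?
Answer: 100621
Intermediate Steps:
r(s) = -204 (r(s) = 71 - 1*275 = 71 - 275 = -204)
(72936 + (178 - 11)²) + r(n((-3 - 2)², 6)) = (72936 + (178 - 11)²) - 204 = (72936 + 167²) - 204 = (72936 + 27889) - 204 = 100825 - 204 = 100621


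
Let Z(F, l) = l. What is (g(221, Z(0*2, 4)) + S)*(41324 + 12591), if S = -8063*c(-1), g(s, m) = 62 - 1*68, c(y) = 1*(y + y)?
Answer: 869109800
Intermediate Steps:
c(y) = 2*y (c(y) = 1*(2*y) = 2*y)
g(s, m) = -6 (g(s, m) = 62 - 68 = -6)
S = 16126 (S = -16126*(-1) = -8063*(-2) = 16126)
(g(221, Z(0*2, 4)) + S)*(41324 + 12591) = (-6 + 16126)*(41324 + 12591) = 16120*53915 = 869109800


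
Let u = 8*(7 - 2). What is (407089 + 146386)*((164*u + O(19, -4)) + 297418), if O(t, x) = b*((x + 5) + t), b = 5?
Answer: 168299571050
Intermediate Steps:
O(t, x) = 25 + 5*t + 5*x (O(t, x) = 5*((x + 5) + t) = 5*((5 + x) + t) = 5*(5 + t + x) = 25 + 5*t + 5*x)
u = 40 (u = 8*5 = 40)
(407089 + 146386)*((164*u + O(19, -4)) + 297418) = (407089 + 146386)*((164*40 + (25 + 5*19 + 5*(-4))) + 297418) = 553475*((6560 + (25 + 95 - 20)) + 297418) = 553475*((6560 + 100) + 297418) = 553475*(6660 + 297418) = 553475*304078 = 168299571050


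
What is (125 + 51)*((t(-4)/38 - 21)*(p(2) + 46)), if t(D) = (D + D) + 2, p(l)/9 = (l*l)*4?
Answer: -707520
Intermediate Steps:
p(l) = 36*l² (p(l) = 9*((l*l)*4) = 9*(l²*4) = 9*(4*l²) = 36*l²)
t(D) = 2 + 2*D (t(D) = 2*D + 2 = 2 + 2*D)
(125 + 51)*((t(-4)/38 - 21)*(p(2) + 46)) = (125 + 51)*(((2 + 2*(-4))/38 - 21)*(36*2² + 46)) = 176*(((2 - 8)*(1/38) - 21)*(36*4 + 46)) = 176*((-6*1/38 - 21)*(144 + 46)) = 176*((-3/19 - 21)*190) = 176*(-402/19*190) = 176*(-4020) = -707520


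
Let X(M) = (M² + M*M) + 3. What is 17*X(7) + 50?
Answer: 1767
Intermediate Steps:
X(M) = 3 + 2*M² (X(M) = (M² + M²) + 3 = 2*M² + 3 = 3 + 2*M²)
17*X(7) + 50 = 17*(3 + 2*7²) + 50 = 17*(3 + 2*49) + 50 = 17*(3 + 98) + 50 = 17*101 + 50 = 1717 + 50 = 1767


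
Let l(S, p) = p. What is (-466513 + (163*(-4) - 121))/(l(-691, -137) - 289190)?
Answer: 467286/289327 ≈ 1.6151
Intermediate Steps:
(-466513 + (163*(-4) - 121))/(l(-691, -137) - 289190) = (-466513 + (163*(-4) - 121))/(-137 - 289190) = (-466513 + (-652 - 121))/(-289327) = (-466513 - 773)*(-1/289327) = -467286*(-1/289327) = 467286/289327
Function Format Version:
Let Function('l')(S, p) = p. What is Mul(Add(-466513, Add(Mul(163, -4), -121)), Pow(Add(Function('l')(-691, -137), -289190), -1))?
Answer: Rational(467286, 289327) ≈ 1.6151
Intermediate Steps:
Mul(Add(-466513, Add(Mul(163, -4), -121)), Pow(Add(Function('l')(-691, -137), -289190), -1)) = Mul(Add(-466513, Add(Mul(163, -4), -121)), Pow(Add(-137, -289190), -1)) = Mul(Add(-466513, Add(-652, -121)), Pow(-289327, -1)) = Mul(Add(-466513, -773), Rational(-1, 289327)) = Mul(-467286, Rational(-1, 289327)) = Rational(467286, 289327)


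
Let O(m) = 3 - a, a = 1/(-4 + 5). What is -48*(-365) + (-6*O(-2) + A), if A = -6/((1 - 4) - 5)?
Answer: 70035/4 ≈ 17509.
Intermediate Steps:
a = 1 (a = 1/1 = 1)
O(m) = 2 (O(m) = 3 - 1*1 = 3 - 1 = 2)
A = ¾ (A = -6/(-3 - 5) = -6/(-8) = -6*(-⅛) = ¾ ≈ 0.75000)
-48*(-365) + (-6*O(-2) + A) = -48*(-365) + (-6*2 + ¾) = 17520 + (-3*4 + ¾) = 17520 + (-12 + ¾) = 17520 - 45/4 = 70035/4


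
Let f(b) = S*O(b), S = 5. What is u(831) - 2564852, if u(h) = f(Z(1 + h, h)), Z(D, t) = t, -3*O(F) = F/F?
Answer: -7694561/3 ≈ -2.5649e+6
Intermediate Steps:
O(F) = -⅓ (O(F) = -F/(3*F) = -⅓*1 = -⅓)
f(b) = -5/3 (f(b) = 5*(-⅓) = -5/3)
u(h) = -5/3
u(831) - 2564852 = -5/3 - 2564852 = -7694561/3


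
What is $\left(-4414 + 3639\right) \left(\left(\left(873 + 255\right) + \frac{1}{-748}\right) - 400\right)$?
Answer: $- \frac{422020825}{748} \approx -5.642 \cdot 10^{5}$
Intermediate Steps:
$\left(-4414 + 3639\right) \left(\left(\left(873 + 255\right) + \frac{1}{-748}\right) - 400\right) = - 775 \left(\left(1128 - \frac{1}{748}\right) - 400\right) = - 775 \left(\frac{843743}{748} - 400\right) = \left(-775\right) \frac{544543}{748} = - \frac{422020825}{748}$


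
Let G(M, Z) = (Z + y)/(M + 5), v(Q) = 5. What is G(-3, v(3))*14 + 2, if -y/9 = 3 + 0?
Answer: -152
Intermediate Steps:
y = -27 (y = -9*(3 + 0) = -9*3 = -27)
G(M, Z) = (-27 + Z)/(5 + M) (G(M, Z) = (Z - 27)/(M + 5) = (-27 + Z)/(5 + M))
G(-3, v(3))*14 + 2 = ((-27 + 5)/(5 - 3))*14 + 2 = (-22/2)*14 + 2 = ((1/2)*(-22))*14 + 2 = -11*14 + 2 = -154 + 2 = -152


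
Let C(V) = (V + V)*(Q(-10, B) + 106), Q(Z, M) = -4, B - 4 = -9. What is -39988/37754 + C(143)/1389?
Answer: 174302726/8740051 ≈ 19.943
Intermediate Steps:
B = -5 (B = 4 - 9 = -5)
C(V) = 204*V (C(V) = (V + V)*(-4 + 106) = (2*V)*102 = 204*V)
-39988/37754 + C(143)/1389 = -39988/37754 + (204*143)/1389 = -39988*1/37754 + 29172*(1/1389) = -19994/18877 + 9724/463 = 174302726/8740051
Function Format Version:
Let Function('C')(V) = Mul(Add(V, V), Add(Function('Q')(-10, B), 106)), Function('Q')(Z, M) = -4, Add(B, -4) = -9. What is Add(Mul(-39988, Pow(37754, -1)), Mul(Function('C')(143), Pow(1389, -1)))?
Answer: Rational(174302726, 8740051) ≈ 19.943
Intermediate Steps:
B = -5 (B = Add(4, -9) = -5)
Function('C')(V) = Mul(204, V) (Function('C')(V) = Mul(Add(V, V), Add(-4, 106)) = Mul(Mul(2, V), 102) = Mul(204, V))
Add(Mul(-39988, Pow(37754, -1)), Mul(Function('C')(143), Pow(1389, -1))) = Add(Mul(-39988, Pow(37754, -1)), Mul(Mul(204, 143), Pow(1389, -1))) = Add(Mul(-39988, Rational(1, 37754)), Mul(29172, Rational(1, 1389))) = Add(Rational(-19994, 18877), Rational(9724, 463)) = Rational(174302726, 8740051)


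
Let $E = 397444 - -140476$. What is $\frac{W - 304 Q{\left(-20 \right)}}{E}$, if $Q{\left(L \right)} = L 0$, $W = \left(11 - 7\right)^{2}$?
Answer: $\frac{1}{33620} \approx 2.9744 \cdot 10^{-5}$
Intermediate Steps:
$E = 537920$ ($E = 397444 + 140476 = 537920$)
$W = 16$ ($W = 4^{2} = 16$)
$Q{\left(L \right)} = 0$
$\frac{W - 304 Q{\left(-20 \right)}}{E} = \frac{16 - 0}{537920} = \left(16 + 0\right) \frac{1}{537920} = 16 \cdot \frac{1}{537920} = \frac{1}{33620}$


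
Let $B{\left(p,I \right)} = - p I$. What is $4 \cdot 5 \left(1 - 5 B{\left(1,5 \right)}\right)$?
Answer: $520$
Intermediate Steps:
$B{\left(p,I \right)} = - I p$
$4 \cdot 5 \left(1 - 5 B{\left(1,5 \right)}\right) = 4 \cdot 5 \left(1 - 5 \left(\left(-1\right) 5 \cdot 1\right)\right) = 20 \left(1 - -25\right) = 20 \left(1 + 25\right) = 20 \cdot 26 = 520$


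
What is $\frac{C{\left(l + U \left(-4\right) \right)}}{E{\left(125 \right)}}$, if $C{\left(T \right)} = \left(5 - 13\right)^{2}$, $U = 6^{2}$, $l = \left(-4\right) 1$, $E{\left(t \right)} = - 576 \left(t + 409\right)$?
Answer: $- \frac{1}{4806} \approx -0.00020807$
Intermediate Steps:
$E{\left(t \right)} = -235584 - 576 t$ ($E{\left(t \right)} = - 576 \left(409 + t\right) = -235584 - 576 t$)
$l = -4$
$U = 36$
$C{\left(T \right)} = 64$ ($C{\left(T \right)} = \left(-8\right)^{2} = 64$)
$\frac{C{\left(l + U \left(-4\right) \right)}}{E{\left(125 \right)}} = \frac{64}{-235584 - 72000} = \frac{64}{-307584} = 64 \left(- \frac{1}{307584}\right) = - \frac{1}{4806}$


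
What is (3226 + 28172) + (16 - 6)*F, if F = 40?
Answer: 31798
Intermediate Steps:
(3226 + 28172) + (16 - 6)*F = (3226 + 28172) + (16 - 6)*40 = 31398 + 10*40 = 31398 + 400 = 31798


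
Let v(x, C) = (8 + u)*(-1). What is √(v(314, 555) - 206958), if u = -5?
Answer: I*√206961 ≈ 454.93*I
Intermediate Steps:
v(x, C) = -3 (v(x, C) = (8 - 5)*(-1) = 3*(-1) = -3)
√(v(314, 555) - 206958) = √(-3 - 206958) = √(-206961) = I*√206961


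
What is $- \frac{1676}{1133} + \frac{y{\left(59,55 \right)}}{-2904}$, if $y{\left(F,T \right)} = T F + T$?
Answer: $- \frac{5927}{2266} \approx -2.6156$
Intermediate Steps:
$y{\left(F,T \right)} = T + F T$ ($y{\left(F,T \right)} = F T + T = T + F T$)
$- \frac{1676}{1133} + \frac{y{\left(59,55 \right)}}{-2904} = - \frac{1676}{1133} + \frac{55 \left(1 + 59\right)}{-2904} = \left(-1676\right) \frac{1}{1133} + 55 \cdot 60 \left(- \frac{1}{2904}\right) = - \frac{1676}{1133} + 3300 \left(- \frac{1}{2904}\right) = - \frac{1676}{1133} - \frac{25}{22} = - \frac{5927}{2266}$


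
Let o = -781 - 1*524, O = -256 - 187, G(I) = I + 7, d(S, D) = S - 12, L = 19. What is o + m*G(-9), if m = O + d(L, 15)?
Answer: -433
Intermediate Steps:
d(S, D) = -12 + S
G(I) = 7 + I
O = -443
o = -1305 (o = -781 - 524 = -1305)
m = -436 (m = -443 + (-12 + 19) = -443 + 7 = -436)
o + m*G(-9) = -1305 - 436*(7 - 9) = -1305 - 436*(-2) = -1305 + 872 = -433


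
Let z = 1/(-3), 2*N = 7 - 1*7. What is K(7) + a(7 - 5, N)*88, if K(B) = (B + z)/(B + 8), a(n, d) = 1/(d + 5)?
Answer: 812/45 ≈ 18.044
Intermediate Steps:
N = 0 (N = (7 - 1*7)/2 = (7 - 7)/2 = (½)*0 = 0)
z = -⅓ ≈ -0.33333
a(n, d) = 1/(5 + d)
K(B) = (-⅓ + B)/(8 + B) (K(B) = (B - ⅓)/(B + 8) = (-⅓ + B)/(8 + B))
K(7) + a(7 - 5, N)*88 = (-⅓ + 7)/(8 + 7) + 88/(5 + 0) = (20/3)/15 + 88/5 = (1/15)*(20/3) + (⅕)*88 = 4/9 + 88/5 = 812/45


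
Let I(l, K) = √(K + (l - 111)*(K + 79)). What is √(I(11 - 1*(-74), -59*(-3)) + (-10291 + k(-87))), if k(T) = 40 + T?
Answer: √(-10338 + I*√6479) ≈ 0.3958 + 101.68*I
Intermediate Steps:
I(l, K) = √(K + (-111 + l)*(79 + K))
√(I(11 - 1*(-74), -59*(-3)) + (-10291 + k(-87))) = √(√(-8769 - (-6490)*(-3) + 79*(11 - 1*(-74)) + (-59*(-3))*(11 - 1*(-74))) + (-10291 + (40 - 87))) = √(√(-8769 - 110*177 + 79*(11 + 74) + 177*(11 + 74)) + (-10291 - 47)) = √(√(-8769 - 19470 + 79*85 + 177*85) - 10338) = √(√(-8769 - 19470 + 6715 + 15045) - 10338) = √(√(-6479) - 10338) = √(I*√6479 - 10338) = √(-10338 + I*√6479)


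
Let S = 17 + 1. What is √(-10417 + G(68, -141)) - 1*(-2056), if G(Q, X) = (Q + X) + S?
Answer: 2056 + 2*I*√2618 ≈ 2056.0 + 102.33*I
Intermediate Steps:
S = 18
G(Q, X) = 18 + Q + X (G(Q, X) = (Q + X) + 18 = 18 + Q + X)
√(-10417 + G(68, -141)) - 1*(-2056) = √(-10417 + (18 + 68 - 141)) - 1*(-2056) = √(-10417 - 55) + 2056 = √(-10472) + 2056 = 2*I*√2618 + 2056 = 2056 + 2*I*√2618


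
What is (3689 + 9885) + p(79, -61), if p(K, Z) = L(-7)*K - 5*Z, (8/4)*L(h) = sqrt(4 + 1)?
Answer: 13879 + 79*sqrt(5)/2 ≈ 13967.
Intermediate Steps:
L(h) = sqrt(5)/2 (L(h) = sqrt(4 + 1)/2 = sqrt(5)/2)
p(K, Z) = -5*Z + K*sqrt(5)/2 (p(K, Z) = (sqrt(5)/2)*K - 5*Z = K*sqrt(5)/2 - 5*Z = -5*Z + K*sqrt(5)/2)
(3689 + 9885) + p(79, -61) = (3689 + 9885) + (-5*(-61) + (1/2)*79*sqrt(5)) = 13574 + (305 + 79*sqrt(5)/2) = 13879 + 79*sqrt(5)/2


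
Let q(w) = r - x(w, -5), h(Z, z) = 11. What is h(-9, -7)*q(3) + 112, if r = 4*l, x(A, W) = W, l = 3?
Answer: 299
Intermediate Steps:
r = 12 (r = 4*3 = 12)
q(w) = 17 (q(w) = 12 - 1*(-5) = 12 + 5 = 17)
h(-9, -7)*q(3) + 112 = 11*17 + 112 = 187 + 112 = 299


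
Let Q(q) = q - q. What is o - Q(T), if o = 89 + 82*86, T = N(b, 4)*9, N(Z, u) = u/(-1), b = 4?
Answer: 7141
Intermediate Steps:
N(Z, u) = -u (N(Z, u) = u*(-1) = -u)
T = -36 (T = -1*4*9 = -4*9 = -36)
o = 7141 (o = 89 + 7052 = 7141)
Q(q) = 0
o - Q(T) = 7141 - 1*0 = 7141 + 0 = 7141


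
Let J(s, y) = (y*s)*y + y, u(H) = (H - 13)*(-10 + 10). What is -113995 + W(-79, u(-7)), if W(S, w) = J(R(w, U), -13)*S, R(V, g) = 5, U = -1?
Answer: -179723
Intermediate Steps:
u(H) = 0 (u(H) = (-13 + H)*0 = 0)
J(s, y) = y + s*y**2 (J(s, y) = (s*y)*y + y = s*y**2 + y = y + s*y**2)
W(S, w) = 832*S (W(S, w) = (-13*(1 + 5*(-13)))*S = (-13*(1 - 65))*S = (-13*(-64))*S = 832*S)
-113995 + W(-79, u(-7)) = -113995 + 832*(-79) = -113995 - 65728 = -179723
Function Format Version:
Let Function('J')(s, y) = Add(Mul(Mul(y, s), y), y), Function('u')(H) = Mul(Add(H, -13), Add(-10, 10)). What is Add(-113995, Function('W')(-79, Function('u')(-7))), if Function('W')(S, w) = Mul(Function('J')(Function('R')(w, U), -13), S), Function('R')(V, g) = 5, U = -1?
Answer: -179723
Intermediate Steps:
Function('u')(H) = 0 (Function('u')(H) = Mul(Add(-13, H), 0) = 0)
Function('J')(s, y) = Add(y, Mul(s, Pow(y, 2))) (Function('J')(s, y) = Add(Mul(Mul(s, y), y), y) = Add(Mul(s, Pow(y, 2)), y) = Add(y, Mul(s, Pow(y, 2))))
Function('W')(S, w) = Mul(832, S) (Function('W')(S, w) = Mul(Mul(-13, Add(1, Mul(5, -13))), S) = Mul(Mul(-13, Add(1, -65)), S) = Mul(Mul(-13, -64), S) = Mul(832, S))
Add(-113995, Function('W')(-79, Function('u')(-7))) = Add(-113995, Mul(832, -79)) = Add(-113995, -65728) = -179723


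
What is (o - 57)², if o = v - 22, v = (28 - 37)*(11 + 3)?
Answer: 42025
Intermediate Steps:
v = -126 (v = -9*14 = -126)
o = -148 (o = -126 - 22 = -148)
(o - 57)² = (-148 - 57)² = (-205)² = 42025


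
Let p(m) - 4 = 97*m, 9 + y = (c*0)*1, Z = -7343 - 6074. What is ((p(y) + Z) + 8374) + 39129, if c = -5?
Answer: 33217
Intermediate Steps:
Z = -13417
y = -9 (y = -9 - 5*0*1 = -9 + 0*1 = -9 + 0 = -9)
p(m) = 4 + 97*m
((p(y) + Z) + 8374) + 39129 = (((4 + 97*(-9)) - 13417) + 8374) + 39129 = (((4 - 873) - 13417) + 8374) + 39129 = ((-869 - 13417) + 8374) + 39129 = (-14286 + 8374) + 39129 = -5912 + 39129 = 33217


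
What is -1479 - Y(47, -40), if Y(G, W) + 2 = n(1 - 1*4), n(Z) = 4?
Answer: -1481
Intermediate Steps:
Y(G, W) = 2 (Y(G, W) = -2 + 4 = 2)
-1479 - Y(47, -40) = -1479 - 1*2 = -1479 - 2 = -1481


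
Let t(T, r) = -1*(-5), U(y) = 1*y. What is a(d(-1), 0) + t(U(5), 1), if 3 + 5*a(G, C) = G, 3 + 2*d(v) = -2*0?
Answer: 41/10 ≈ 4.1000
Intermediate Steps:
d(v) = -3/2 (d(v) = -3/2 + (-2*0)/2 = -3/2 + (1/2)*0 = -3/2 + 0 = -3/2)
a(G, C) = -3/5 + G/5
U(y) = y
t(T, r) = 5
a(d(-1), 0) + t(U(5), 1) = (-3/5 + (1/5)*(-3/2)) + 5 = (-3/5 - 3/10) + 5 = -9/10 + 5 = 41/10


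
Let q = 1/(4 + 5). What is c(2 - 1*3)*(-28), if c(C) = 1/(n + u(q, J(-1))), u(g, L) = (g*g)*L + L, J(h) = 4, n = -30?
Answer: 1134/1051 ≈ 1.0790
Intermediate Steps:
q = ⅑ (q = 1/9 = ⅑ ≈ 0.11111)
u(g, L) = L + L*g² (u(g, L) = g²*L + L = L*g² + L = L + L*g²)
c(C) = -81/2102 (c(C) = 1/(-30 + 4*(1 + (⅑)²)) = 1/(-30 + 4*(1 + 1/81)) = 1/(-30 + 4*(82/81)) = 1/(-30 + 328/81) = 1/(-2102/81) = -81/2102)
c(2 - 1*3)*(-28) = -81/2102*(-28) = 1134/1051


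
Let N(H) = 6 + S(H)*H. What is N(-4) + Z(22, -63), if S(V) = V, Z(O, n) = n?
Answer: -41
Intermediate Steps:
N(H) = 6 + H² (N(H) = 6 + H*H = 6 + H²)
N(-4) + Z(22, -63) = (6 + (-4)²) - 63 = (6 + 16) - 63 = 22 - 63 = -41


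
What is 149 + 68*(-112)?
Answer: -7467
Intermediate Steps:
149 + 68*(-112) = 149 - 7616 = -7467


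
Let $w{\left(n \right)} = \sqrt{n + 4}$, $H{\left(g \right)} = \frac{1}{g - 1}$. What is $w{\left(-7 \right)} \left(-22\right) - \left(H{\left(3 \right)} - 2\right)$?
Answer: $\frac{3}{2} - 22 i \sqrt{3} \approx 1.5 - 38.105 i$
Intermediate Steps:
$H{\left(g \right)} = \frac{1}{-1 + g}$
$w{\left(n \right)} = \sqrt{4 + n}$
$w{\left(-7 \right)} \left(-22\right) - \left(H{\left(3 \right)} - 2\right) = \sqrt{4 - 7} \left(-22\right) - \left(\frac{1}{-1 + 3} - 2\right) = \sqrt{-3} \left(-22\right) - \left(\frac{1}{2} - 2\right) = i \sqrt{3} \left(-22\right) - \left(\frac{1}{2} - 2\right) = - 22 i \sqrt{3} - - \frac{3}{2} = - 22 i \sqrt{3} + \frac{3}{2} = \frac{3}{2} - 22 i \sqrt{3}$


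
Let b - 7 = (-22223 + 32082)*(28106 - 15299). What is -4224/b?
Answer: -1056/31566055 ≈ -3.3454e-5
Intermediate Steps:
b = 126264220 (b = 7 + (-22223 + 32082)*(28106 - 15299) = 7 + 9859*12807 = 7 + 126264213 = 126264220)
-4224/b = -4224/126264220 = -4224*1/126264220 = -1056/31566055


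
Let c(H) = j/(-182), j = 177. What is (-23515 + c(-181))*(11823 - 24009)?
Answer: 26077473351/91 ≈ 2.8657e+8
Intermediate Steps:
c(H) = -177/182 (c(H) = 177/(-182) = 177*(-1/182) = -177/182)
(-23515 + c(-181))*(11823 - 24009) = (-23515 - 177/182)*(11823 - 24009) = -4279907/182*(-12186) = 26077473351/91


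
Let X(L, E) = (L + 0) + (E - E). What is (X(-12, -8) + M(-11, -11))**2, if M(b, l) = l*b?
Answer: 11881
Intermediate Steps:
X(L, E) = L (X(L, E) = L + 0 = L)
M(b, l) = b*l
(X(-12, -8) + M(-11, -11))**2 = (-12 - 11*(-11))**2 = (-12 + 121)**2 = 109**2 = 11881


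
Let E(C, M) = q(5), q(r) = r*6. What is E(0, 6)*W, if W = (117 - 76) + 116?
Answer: 4710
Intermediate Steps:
q(r) = 6*r
E(C, M) = 30 (E(C, M) = 6*5 = 30)
W = 157 (W = 41 + 116 = 157)
E(0, 6)*W = 30*157 = 4710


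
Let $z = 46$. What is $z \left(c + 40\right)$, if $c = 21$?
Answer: $2806$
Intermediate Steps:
$z \left(c + 40\right) = 46 \left(21 + 40\right) = 46 \cdot 61 = 2806$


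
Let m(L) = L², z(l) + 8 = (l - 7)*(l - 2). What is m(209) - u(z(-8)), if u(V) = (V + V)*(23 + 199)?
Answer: -19367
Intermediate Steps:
z(l) = -8 + (-7 + l)*(-2 + l) (z(l) = -8 + (l - 7)*(l - 2) = -8 + (-7 + l)*(-2 + l))
u(V) = 444*V (u(V) = (2*V)*222 = 444*V)
m(209) - u(z(-8)) = 209² - 444*(6 + (-8)² - 9*(-8)) = 43681 - 444*(6 + 64 + 72) = 43681 - 444*142 = 43681 - 1*63048 = 43681 - 63048 = -19367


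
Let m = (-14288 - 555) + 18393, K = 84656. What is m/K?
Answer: 1775/42328 ≈ 0.041934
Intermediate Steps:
m = 3550 (m = -14843 + 18393 = 3550)
m/K = 3550/84656 = 3550*(1/84656) = 1775/42328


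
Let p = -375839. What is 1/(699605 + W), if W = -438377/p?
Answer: 375839/262939281972 ≈ 1.4294e-6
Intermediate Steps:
W = 438377/375839 (W = -438377/(-375839) = -438377*(-1/375839) = 438377/375839 ≈ 1.1664)
1/(699605 + W) = 1/(699605 + 438377/375839) = 1/(262939281972/375839) = 375839/262939281972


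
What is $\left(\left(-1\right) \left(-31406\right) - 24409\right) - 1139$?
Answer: $5858$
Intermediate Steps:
$\left(\left(-1\right) \left(-31406\right) - 24409\right) - 1139 = \left(31406 - 24409\right) - 1139 = 6997 - 1139 = 5858$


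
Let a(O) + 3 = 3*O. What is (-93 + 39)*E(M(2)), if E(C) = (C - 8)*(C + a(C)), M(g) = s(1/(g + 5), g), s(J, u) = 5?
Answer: 2754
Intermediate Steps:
a(O) = -3 + 3*O
M(g) = 5
E(C) = (-8 + C)*(-3 + 4*C) (E(C) = (C - 8)*(C + (-3 + 3*C)) = (-8 + C)*(-3 + 4*C))
(-93 + 39)*E(M(2)) = (-93 + 39)*(24 - 35*5 + 4*5²) = -54*(24 - 175 + 4*25) = -54*(24 - 175 + 100) = -54*(-51) = 2754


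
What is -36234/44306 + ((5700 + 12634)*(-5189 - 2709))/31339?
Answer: -291669542569/63113897 ≈ -4621.3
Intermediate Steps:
-36234/44306 + ((5700 + 12634)*(-5189 - 2709))/31339 = -36234*1/44306 + (18334*(-7898))*(1/31339) = -18117/22153 - 144801932*1/31339 = -18117/22153 - 13163812/2849 = -291669542569/63113897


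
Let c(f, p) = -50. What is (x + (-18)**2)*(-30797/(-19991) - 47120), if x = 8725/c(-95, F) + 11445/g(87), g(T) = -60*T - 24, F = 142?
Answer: -242561230568853/34944268 ≈ -6.9414e+6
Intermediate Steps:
g(T) = -24 - 60*T
x = -308841/1748 (x = 8725/(-50) + 11445/(-24 - 60*87) = 8725*(-1/50) + 11445/(-24 - 5220) = -349/2 + 11445/(-5244) = -349/2 + 11445*(-1/5244) = -349/2 - 3815/1748 = -308841/1748 ≈ -176.68)
(x + (-18)**2)*(-30797/(-19991) - 47120) = (-308841/1748 + (-18)**2)*(-30797/(-19991) - 47120) = (-308841/1748 + 324)*(-30797*(-1/19991) - 47120) = 257511*(30797/19991 - 47120)/1748 = (257511/1748)*(-941945123/19991) = -242561230568853/34944268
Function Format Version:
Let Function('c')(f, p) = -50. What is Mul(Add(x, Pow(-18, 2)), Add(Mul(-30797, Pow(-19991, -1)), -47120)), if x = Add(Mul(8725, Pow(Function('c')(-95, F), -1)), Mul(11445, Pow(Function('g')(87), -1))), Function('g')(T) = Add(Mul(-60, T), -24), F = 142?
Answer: Rational(-242561230568853, 34944268) ≈ -6.9414e+6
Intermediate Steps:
Function('g')(T) = Add(-24, Mul(-60, T))
x = Rational(-308841, 1748) (x = Add(Mul(8725, Pow(-50, -1)), Mul(11445, Pow(Add(-24, Mul(-60, 87)), -1))) = Add(Mul(8725, Rational(-1, 50)), Mul(11445, Pow(Add(-24, -5220), -1))) = Add(Rational(-349, 2), Mul(11445, Pow(-5244, -1))) = Add(Rational(-349, 2), Mul(11445, Rational(-1, 5244))) = Add(Rational(-349, 2), Rational(-3815, 1748)) = Rational(-308841, 1748) ≈ -176.68)
Mul(Add(x, Pow(-18, 2)), Add(Mul(-30797, Pow(-19991, -1)), -47120)) = Mul(Add(Rational(-308841, 1748), Pow(-18, 2)), Add(Mul(-30797, Pow(-19991, -1)), -47120)) = Mul(Add(Rational(-308841, 1748), 324), Add(Mul(-30797, Rational(-1, 19991)), -47120)) = Mul(Rational(257511, 1748), Add(Rational(30797, 19991), -47120)) = Mul(Rational(257511, 1748), Rational(-941945123, 19991)) = Rational(-242561230568853, 34944268)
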